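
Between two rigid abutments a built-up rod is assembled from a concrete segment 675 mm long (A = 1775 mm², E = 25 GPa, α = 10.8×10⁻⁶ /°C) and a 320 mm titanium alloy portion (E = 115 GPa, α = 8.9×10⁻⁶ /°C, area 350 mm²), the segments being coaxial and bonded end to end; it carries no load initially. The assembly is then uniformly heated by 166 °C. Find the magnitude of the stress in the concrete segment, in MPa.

If the supports were absent, the total length change would be Σ αᵢΔT Lᵢ = 10.8×10⁻⁶×166×675 + 8.9×10⁻⁶×166×320 = 1.683 mm.
Since the ends are fixed, an axial force P builds up, equal in every segment, with P · Σ Lᵢ/(AᵢEᵢ) = δ_free.
The series flexibility is Σ Lᵢ/(AᵢEᵢ) = 675/(1775×25×10³) + 320/(350×115×10³) = 2.316×10⁻⁵ mm/N.
Hence P = δ_free / Σ(L/AE) = 1.683/2.316×10⁻⁵ = 72.66 kN (compressive).
σ_{concrete} = P / A = 72660 / 1775 = 40.93 MPa.

σ ≈ 40.9 MPa (compressive)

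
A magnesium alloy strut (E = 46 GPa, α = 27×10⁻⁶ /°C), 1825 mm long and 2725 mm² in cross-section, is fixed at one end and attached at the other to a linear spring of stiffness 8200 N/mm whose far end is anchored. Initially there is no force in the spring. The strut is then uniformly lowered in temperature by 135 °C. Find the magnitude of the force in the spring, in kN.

The unrestrained thermal change is αΔT L = 27×10⁻⁶ × 135 × 1825 = 6.652 mm.
With a force P in the spring, the elastic change of the strut is PL/(AE) and that of the spring is P/k; compatibility requires their sum to equal δ_free.
So P = δ_free / [L/(AE) + 1/k] = 6.652 / [ 1825/(2725×46×10³) + 1/(8200) ].
P = 6.652 / 0.0001365 = 48730 N.

P ≈ 48.7 kN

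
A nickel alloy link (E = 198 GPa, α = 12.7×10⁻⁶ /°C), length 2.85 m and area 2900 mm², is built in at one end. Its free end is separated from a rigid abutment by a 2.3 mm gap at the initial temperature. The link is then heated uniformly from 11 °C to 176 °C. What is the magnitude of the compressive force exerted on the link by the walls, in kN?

If the wall were absent the link would grow by αΔT L = 12.7×10⁻⁶ × 165 × 2850 = 5.972 mm.
The gap closes (δ_free > 2.3 mm) and the wall then resists a further 5.972 − 2.3 = 3.672 mm of expansion.
That suppressed elongation corresponds to σ = E·Δ/L = 198×10³ × 3.672/2850 = 255.1 MPa.
P = σA = 255.1 × 2900 = 739.8 kN.

P ≈ 740 kN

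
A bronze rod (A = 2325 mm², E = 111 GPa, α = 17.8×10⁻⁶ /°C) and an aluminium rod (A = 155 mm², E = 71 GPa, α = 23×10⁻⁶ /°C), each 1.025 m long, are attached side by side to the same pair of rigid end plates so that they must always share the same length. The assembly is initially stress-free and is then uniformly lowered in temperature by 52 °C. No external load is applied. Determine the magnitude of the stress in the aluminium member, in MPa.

Both members must finish at the same length. With the larger α, the aluminium tends to over-contract; the plates restrain it, putting the aluminium in tension and the bronze in compression. With no external load the two internal forces are equal and opposite, magnitude P.
Equating the net (thermal + elastic) strains gives |α₁ − α₂|·ΔT = P·[1/(A₁E₁) + 1/(A₂E₂)].
|α₁ − α₂|·ΔT = 5.2×10⁻⁶ × 52 = 0.0002704.
1/(A₁E₁) + 1/(A₂E₂) = 1/(2325×111×10³) + 1/(155×71×10³) = 9.474×10⁻⁸ N⁻¹.
So P = 0.0002704 / 9.474×10⁻⁸ = 2.854 kN.
σ_{aluminium} = P/A₂ = 2854/155 = 18.41 MPa, tensile.

σ ≈ 18.4 MPa (tensile)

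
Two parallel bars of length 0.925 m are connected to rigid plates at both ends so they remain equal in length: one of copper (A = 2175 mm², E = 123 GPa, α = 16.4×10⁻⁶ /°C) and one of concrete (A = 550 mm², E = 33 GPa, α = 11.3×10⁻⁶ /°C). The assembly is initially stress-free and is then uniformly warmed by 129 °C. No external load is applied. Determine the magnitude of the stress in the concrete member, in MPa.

σ ≈ 20.3 MPa (tensile)

The copper has the larger α, so on heating it would change length more than the concrete if both were free. The rigid plates force a common final length, so the copper is put into compression and the concrete into tension, with equal and opposite forces P (no external load).
Equating the net (thermal + elastic) strains gives |α₁ − α₂|·ΔT = P·[1/(A₁E₁) + 1/(A₂E₂)].
|α₁ − α₂|·ΔT = 5.1×10⁻⁶ × 129 = 0.0006579.
1/(A₁E₁) + 1/(A₂E₂) = 1/(2175×123×10³) + 1/(550×33×10³) = 5.883×10⁻⁸ N⁻¹.
P = 0.0006579 / 5.883×10⁻⁸ = 11180 N = 11.18 kN.
σ_{concrete} = P/A₂ = 11180/550 = 20.33 MPa, tensile.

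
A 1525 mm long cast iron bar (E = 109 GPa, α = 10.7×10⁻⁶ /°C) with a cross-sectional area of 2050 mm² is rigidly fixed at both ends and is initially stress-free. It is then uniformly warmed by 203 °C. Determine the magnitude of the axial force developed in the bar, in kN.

Full restraint means ε = 0, so the stress is σ = EαΔT = 109×10³ × 10.7×10⁻⁶ × 203 = 236.8 MPa.
Axial force P = σA = 236.8 × 2050 = 485400 N = 485.4 kN, compressive.

P ≈ 485 kN (compressive)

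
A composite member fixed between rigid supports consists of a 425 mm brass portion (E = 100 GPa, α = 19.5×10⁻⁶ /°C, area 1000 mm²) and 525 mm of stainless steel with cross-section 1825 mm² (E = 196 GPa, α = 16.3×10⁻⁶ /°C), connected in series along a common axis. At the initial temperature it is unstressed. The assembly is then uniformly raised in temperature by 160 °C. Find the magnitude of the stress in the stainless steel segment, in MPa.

σ ≈ 258 MPa (compressive)

With the walls removed the bar would change length by δ_free = Σ αᵢΔT Lᵢ = 19.5×10⁻⁶×160×425 + 16.3×10⁻⁶×160×525 = 2.695 mm.
The walls prevent any net length change, so an axial force P (same in every segment) develops. Compatibility: P · Σ Lᵢ/(AᵢEᵢ) = δ_free.
Σ Lᵢ/(AᵢEᵢ) = 425/(1000×100×10³) + 525/(1825×196×10³) = 5.718×10⁻⁶ mm/N.
Hence P = δ_free / Σ(L/AE) = 2.695/5.718×10⁻⁶ = 471.4 kN (compressive).
σ_{stainless steel} = P / A = 471400 / 1825 = 258.3 MPa.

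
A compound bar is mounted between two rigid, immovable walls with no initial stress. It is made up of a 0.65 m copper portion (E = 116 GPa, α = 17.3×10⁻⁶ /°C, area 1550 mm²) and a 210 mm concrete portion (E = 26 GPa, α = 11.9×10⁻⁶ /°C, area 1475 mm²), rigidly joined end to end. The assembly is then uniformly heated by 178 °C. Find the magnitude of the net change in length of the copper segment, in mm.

|ΔL| ≈ 1.03 mm

Free thermal expansion of the whole bar: Σ αᵢΔT Lᵢ = 17.3×10⁻⁶×178×650 + 11.9×10⁻⁶×178×210 = 2.446 mm.
Since the ends are fixed, an axial force P builds up, equal in every segment, with P · Σ Lᵢ/(AᵢEᵢ) = δ_free.
The series flexibility is Σ Lᵢ/(AᵢEᵢ) = 650/(1550×116×10³) + 210/(1475×26×10³) = 9.091×10⁻⁶ mm/N.
Hence P = δ_free / Σ(L/AE) = 2.446/9.091×10⁻⁶ = 269.1 kN (compressive).
For the copper segment, free thermal change = 17.3×10⁻⁶×178×650 = 2.002 mm and elastic change from P = 269100×650/(1550×116×10³) = 0.9728 mm; these oppose, so the net change is 1.03 mm (segment lengthens).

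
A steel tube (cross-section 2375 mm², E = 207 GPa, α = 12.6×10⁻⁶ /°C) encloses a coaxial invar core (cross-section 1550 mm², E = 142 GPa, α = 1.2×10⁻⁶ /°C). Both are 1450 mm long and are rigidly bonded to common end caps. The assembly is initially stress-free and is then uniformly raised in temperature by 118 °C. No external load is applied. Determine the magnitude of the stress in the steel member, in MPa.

σ ≈ 86.1 MPa (compressive)

Both members must finish at the same length. With the larger α, the steel tends to over-expand; the plates restrain it, putting the steel in compression and the invar in tension. With no external load the two internal forces are equal and opposite, magnitude P.
Equating the net (thermal + elastic) strains gives |α₁ − α₂|·ΔT = P·[1/(A₁E₁) + 1/(A₂E₂)].
|α₁ − α₂|·ΔT = 11.4×10⁻⁶ × 118 = 0.001345.
1/(A₁E₁) + 1/(A₂E₂) = 1/(2375×207×10³) + 1/(1550×142×10³) = 6.577×10⁻⁹ N⁻¹.
So P = 0.001345 / 6.577×10⁻⁹ = 204.5 kN.
σ_{steel} = P/A₁ = 204500/2375 = 86.11 MPa, compressive.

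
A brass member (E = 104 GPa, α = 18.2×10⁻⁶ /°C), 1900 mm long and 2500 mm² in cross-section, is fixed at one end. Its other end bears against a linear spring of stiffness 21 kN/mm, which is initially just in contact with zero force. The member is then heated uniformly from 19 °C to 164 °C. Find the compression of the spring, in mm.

δ ≈ 4.35 mm

If the spring were absent the member would lengthen by αΔT L = 18.2×10⁻⁶ × 145 × 1900 = 5.014 mm.
Let P be the compressive force at the spring. The member shortens elastically by PL/(AE) and the spring compresses by P/k; together these equal δ_free.
P [ L/(AE) + 1/k ] = δ_free → P [ 1900/(2500×104×10³) + 1/(21×10³) ] = 5.014.
P = 5.014 / 5.493×10⁻⁵ = 91290 N.
Spring compression = P/k = 91290/(21×10³) = 4.347 mm.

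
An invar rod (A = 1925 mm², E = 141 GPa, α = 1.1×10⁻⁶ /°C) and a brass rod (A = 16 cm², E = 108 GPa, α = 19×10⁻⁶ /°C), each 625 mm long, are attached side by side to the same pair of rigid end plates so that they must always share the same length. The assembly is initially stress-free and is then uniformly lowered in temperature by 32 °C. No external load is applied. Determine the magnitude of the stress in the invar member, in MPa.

σ ≈ 31.4 MPa (compressive)

Both members must finish at the same length. With the larger α, the brass tends to over-contract; the plates restrain it, putting the brass in tension and the invar in compression. With no external load the two internal forces are equal and opposite, magnitude P.
Compatibility of the two members (thermal + elastic change equal): (α₁ − α₂)ΔT = P·[1/(A₁E₁) + 1/(A₂E₂)].
|α₁ − α₂|·ΔT = 17.9×10⁻⁶ × 32 = 0.0005728.
1/(A₁E₁) + 1/(A₂E₂) = 1/(1925×141×10³) + 1/(1600×108×10³) = 9.471×10⁻⁹ N⁻¹.
P = 0.0005728 / 9.471×10⁻⁹ = 60480 N = 60.48 kN.
σ_{invar} = P/A₁ = 60480/1925 = 31.42 MPa, compressive.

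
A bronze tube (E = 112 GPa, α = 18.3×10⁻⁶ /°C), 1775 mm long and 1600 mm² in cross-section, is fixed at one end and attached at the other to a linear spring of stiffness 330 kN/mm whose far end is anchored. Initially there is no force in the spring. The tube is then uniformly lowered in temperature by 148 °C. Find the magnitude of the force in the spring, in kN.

If the spring were absent the tube would shorten by αΔT L = 18.3×10⁻⁶ × 148 × 1775 = 4.807 mm.
With a force P in the spring, the elastic change of the tube is PL/(AE) and that of the spring is P/k; compatibility requires their sum to equal δ_free.
So P = δ_free / [L/(AE) + 1/k] = 4.807 / [ 1775/(1600×112×10³) + 1/(330×10³) ].
P = 4.807 / 1.294×10⁻⁵ = 371600 N.

P ≈ 372 kN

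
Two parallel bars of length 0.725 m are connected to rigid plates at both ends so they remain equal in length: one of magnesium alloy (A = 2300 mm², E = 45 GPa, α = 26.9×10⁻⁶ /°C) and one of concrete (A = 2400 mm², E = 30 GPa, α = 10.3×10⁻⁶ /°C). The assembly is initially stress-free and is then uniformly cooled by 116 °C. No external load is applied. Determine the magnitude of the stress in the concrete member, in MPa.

σ ≈ 34.1 MPa (compressive)

The magnesium alloy has the larger α, so on cooling it would change length more than the concrete if both were free. The rigid plates force a common final length, so the magnesium alloy is put into tension and the concrete into compression, with equal and opposite forces P (no external load).
Equating the net (thermal + elastic) strains gives |α₁ − α₂|·ΔT = P·[1/(A₁E₁) + 1/(A₂E₂)].
|α₁ − α₂|·ΔT = 16.6×10⁻⁶ × 116 = 0.001926.
1/(A₁E₁) + 1/(A₂E₂) = 1/(2300×45×10³) + 1/(2400×30×10³) = 2.355×10⁻⁸ N⁻¹.
So P = 0.001926 / 2.355×10⁻⁸ = 81.76 kN.
σ_{concrete} = P/A₂ = 81760/2400 = 34.07 MPa, compressive.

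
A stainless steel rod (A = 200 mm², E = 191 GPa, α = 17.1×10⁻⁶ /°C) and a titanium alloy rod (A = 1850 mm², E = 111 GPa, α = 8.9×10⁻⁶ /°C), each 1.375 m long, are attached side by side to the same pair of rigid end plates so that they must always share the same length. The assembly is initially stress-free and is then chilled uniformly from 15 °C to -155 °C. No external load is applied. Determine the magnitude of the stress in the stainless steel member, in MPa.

Equilibrium of a rigid end plate with no external load gives equal and opposite internal forces ±P in the two members. Since α_{stainless steel} > α_{titanium alloy}, cooling drives the stainless steel into tension and the titanium alloy into compression.
Compatibility of the two members (thermal + elastic change equal): (α₁ − α₂)ΔT = P·[1/(A₁E₁) + 1/(A₂E₂)].
|α₁ − α₂|·ΔT = 8.2×10⁻⁶ × 170 = 0.001394.
1/(A₁E₁) + 1/(A₂E₂) = 1/(200×191×10³) + 1/(1850×111×10³) = 3.105×10⁻⁸ N⁻¹.
So P = 0.001394 / 3.105×10⁻⁸ = 44.9 kN.
σ_{stainless steel} = P/A₁ = 44900/200 = 224.5 MPa, tensile.

σ ≈ 224 MPa (tensile)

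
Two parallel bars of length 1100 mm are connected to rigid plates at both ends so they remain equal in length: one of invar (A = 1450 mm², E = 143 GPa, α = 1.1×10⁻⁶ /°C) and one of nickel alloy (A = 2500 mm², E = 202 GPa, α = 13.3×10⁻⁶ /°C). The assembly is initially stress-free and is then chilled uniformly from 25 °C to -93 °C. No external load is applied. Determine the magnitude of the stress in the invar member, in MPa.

σ ≈ 146 MPa (compressive)

Both members must finish at the same length. With the larger α, the nickel alloy tends to over-contract; the plates restrain it, putting the nickel alloy in tension and the invar in compression. With no external load the two internal forces are equal and opposite, magnitude P.
Compatibility of the two members (thermal + elastic change equal): (α₁ − α₂)ΔT = P·[1/(A₁E₁) + 1/(A₂E₂)].
|α₁ − α₂|·ΔT = 12.2×10⁻⁶ × 118 = 0.00144.
1/(A₁E₁) + 1/(A₂E₂) = 1/(1450×143×10³) + 1/(2500×202×10³) = 6.803×10⁻⁹ N⁻¹.
So P = 0.00144 / 6.803×10⁻⁹ = 211.6 kN.
σ_{invar} = P/A₁ = 211600/1450 = 145.9 MPa, compressive.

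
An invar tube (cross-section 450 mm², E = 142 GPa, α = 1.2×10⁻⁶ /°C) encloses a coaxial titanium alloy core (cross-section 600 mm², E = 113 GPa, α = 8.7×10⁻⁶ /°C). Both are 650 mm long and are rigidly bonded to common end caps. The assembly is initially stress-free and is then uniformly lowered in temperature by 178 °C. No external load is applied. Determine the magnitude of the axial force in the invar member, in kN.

Equilibrium of a rigid end plate with no external load gives equal and opposite internal forces ±P in the two members. Since α_{titanium alloy} > α_{invar}, cooling drives the titanium alloy into tension and the invar into compression.
Equating the net (thermal + elastic) strains gives |α₁ − α₂|·ΔT = P·[1/(A₁E₁) + 1/(A₂E₂)].
|α₁ − α₂|·ΔT = 7.5×10⁻⁶ × 178 = 0.001335.
1/(A₁E₁) + 1/(A₂E₂) = 1/(450×142×10³) + 1/(600×113×10³) = 3.04×10⁻⁸ N⁻¹.
So P = 0.001335 / 3.04×10⁻⁸ = 43.92 kN.

P ≈ 43.9 kN (compressive in the invar)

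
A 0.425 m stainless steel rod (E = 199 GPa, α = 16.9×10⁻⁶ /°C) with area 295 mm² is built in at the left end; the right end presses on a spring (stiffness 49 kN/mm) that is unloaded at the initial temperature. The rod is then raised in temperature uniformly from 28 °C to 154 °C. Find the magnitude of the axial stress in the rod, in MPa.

The unrestrained thermal change is αΔT L = 16.9×10⁻⁶ × 126 × 425 = 0.905 mm.
With a force P in the spring, the elastic change of the rod is PL/(AE) and that of the spring is P/k; compatibility requires their sum to equal δ_free.
P [ L/(AE) + 1/k ] = δ_free → P [ 425/(295×199×10³) + 1/(49×10³) ] = 0.905.
P = 0.905 / 2.765×10⁻⁵ = 32730 N.
σ = P/A = 32730/295 = 111 MPa.

σ ≈ 111 MPa (compressive)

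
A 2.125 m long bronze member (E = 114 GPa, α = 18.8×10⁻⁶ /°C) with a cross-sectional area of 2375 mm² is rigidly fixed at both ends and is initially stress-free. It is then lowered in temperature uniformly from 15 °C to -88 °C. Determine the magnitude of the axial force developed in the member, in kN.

P ≈ 524 kN (tensile)

The ends cannot move, so σ = EαΔT = 114×10³ × 18.8×10⁻⁶ × 103 = 220.7 MPa.
Then P = σA = 220.7 × 2375 mm² = 524.3 kN, tensile.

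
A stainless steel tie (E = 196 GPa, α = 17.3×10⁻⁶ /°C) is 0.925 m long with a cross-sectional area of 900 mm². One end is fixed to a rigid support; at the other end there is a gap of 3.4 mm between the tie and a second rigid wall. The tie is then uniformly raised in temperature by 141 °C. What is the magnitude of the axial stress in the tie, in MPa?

Free thermal elongation = αΔT L = 17.3×10⁻⁶ × 141 × 925 = 2.256 mm.
Since δ_free = 2.26 mm is less than the 3.4 mm gap, the tie never touches the wall. No axial force develops.

σ ≈ 0 MPa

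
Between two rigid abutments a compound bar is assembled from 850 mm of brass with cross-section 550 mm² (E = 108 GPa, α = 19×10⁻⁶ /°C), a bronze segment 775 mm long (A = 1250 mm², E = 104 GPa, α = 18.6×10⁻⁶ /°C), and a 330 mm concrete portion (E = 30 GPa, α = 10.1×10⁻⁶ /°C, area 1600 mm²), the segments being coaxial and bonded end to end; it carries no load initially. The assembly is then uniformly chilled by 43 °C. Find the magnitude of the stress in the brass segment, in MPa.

σ ≈ 97.6 MPa (tensile)

Free thermal contraction of the whole bar: Σ αᵢΔT Lᵢ = 19×10⁻⁶×43×850 + 18.6×10⁻⁶×43×775 + 10.1×10⁻⁶×43×330 = 1.458 mm.
The walls prevent any net length change, so an axial force P (same in every segment) develops. Compatibility: P · Σ Lᵢ/(AᵢEᵢ) = δ_free.
Σ Lᵢ/(AᵢEᵢ) = 850/(550×108×10³) + 775/(1250×104×10³) + 330/(1600×30×10³) = 2.715×10⁻⁵ mm/N.
Hence P = δ_free / Σ(L/AE) = 1.458/2.715×10⁻⁵ = 53.69 kN (tensile).
σ_{brass} = P / A = 53690 / 550 = 97.63 MPa.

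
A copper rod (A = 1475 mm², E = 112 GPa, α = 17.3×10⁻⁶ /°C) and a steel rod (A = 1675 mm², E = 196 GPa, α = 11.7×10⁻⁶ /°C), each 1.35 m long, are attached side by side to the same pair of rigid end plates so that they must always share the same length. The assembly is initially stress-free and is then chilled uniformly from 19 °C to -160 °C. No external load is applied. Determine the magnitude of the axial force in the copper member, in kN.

P ≈ 110 kN (tensile in the copper)

The copper has the larger α, so on cooling it would change length more than the steel if both were free. The rigid plates force a common final length, so the copper is put into tension and the steel into compression, with equal and opposite forces P (no external load).
Compatibility of the two members (thermal + elastic change equal): (α₁ − α₂)ΔT = P·[1/(A₁E₁) + 1/(A₂E₂)].
|α₁ − α₂|·ΔT = 5.6×10⁻⁶ × 179 = 0.001002.
1/(A₁E₁) + 1/(A₂E₂) = 1/(1475×112×10³) + 1/(1675×196×10³) = 9.099×10⁻⁹ N⁻¹.
So P = 0.001002 / 9.099×10⁻⁹ = 110.2 kN.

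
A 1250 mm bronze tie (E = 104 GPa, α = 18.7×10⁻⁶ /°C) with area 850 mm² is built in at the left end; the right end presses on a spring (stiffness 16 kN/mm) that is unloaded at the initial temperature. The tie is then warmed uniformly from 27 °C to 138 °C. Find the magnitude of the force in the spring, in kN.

P ≈ 33.9 kN

The unrestrained thermal change is αΔT L = 18.7×10⁻⁶ × 111 × 1250 = 2.595 mm.
Let P be the compressive force at the spring. The tie shortens elastically by PL/(AE) and the spring compresses by P/k; together these equal δ_free.
P [ L/(AE) + 1/k ] = δ_free → P [ 1250/(850×104×10³) + 1/(16×10³) ] = 2.595.
P = 2.595 / 7.664×10⁻⁵ = 33850 N.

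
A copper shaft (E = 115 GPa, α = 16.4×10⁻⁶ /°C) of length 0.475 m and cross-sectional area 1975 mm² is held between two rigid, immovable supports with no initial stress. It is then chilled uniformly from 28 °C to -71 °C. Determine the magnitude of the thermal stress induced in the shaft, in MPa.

σ ≈ 187 MPa (tensile)

The supports are rigid, so the total axial strain is zero. The restrained thermal strain is ε = αΔT = 16.4×10⁻⁶ × 99 = 1623.6×10⁻⁶.
σ = EαΔT = 115×10³ × 16.4×10⁻⁶ × 99 = 186.7 MPa (tensile; the shaft is trying to contract).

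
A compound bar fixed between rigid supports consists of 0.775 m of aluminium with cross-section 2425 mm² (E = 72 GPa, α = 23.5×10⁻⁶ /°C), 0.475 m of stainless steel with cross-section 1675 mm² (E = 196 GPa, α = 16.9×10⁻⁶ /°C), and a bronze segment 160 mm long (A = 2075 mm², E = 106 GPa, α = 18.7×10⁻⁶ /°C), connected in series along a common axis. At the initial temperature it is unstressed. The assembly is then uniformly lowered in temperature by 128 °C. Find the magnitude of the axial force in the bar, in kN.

If the supports were absent, the total length change would be Σ αᵢΔT Lᵢ = 23.5×10⁻⁶×128×775 + 16.9×10⁻⁶×128×475 + 18.7×10⁻⁶×128×160 = 3.742 mm.
The walls prevent any net length change, so an axial force P (same in every segment) develops. Compatibility: P · Σ Lᵢ/(AᵢEᵢ) = δ_free.
Σ Lᵢ/(AᵢEᵢ) = 775/(2425×72×10³) + 475/(1675×196×10³) + 160/(2075×106×10³) = 6.613×10⁻⁶ mm/N.
P = 3.742 / 6.613×10⁻⁶ = 565800 N = 565.8 kN, tensile.

P ≈ 566 kN (tensile)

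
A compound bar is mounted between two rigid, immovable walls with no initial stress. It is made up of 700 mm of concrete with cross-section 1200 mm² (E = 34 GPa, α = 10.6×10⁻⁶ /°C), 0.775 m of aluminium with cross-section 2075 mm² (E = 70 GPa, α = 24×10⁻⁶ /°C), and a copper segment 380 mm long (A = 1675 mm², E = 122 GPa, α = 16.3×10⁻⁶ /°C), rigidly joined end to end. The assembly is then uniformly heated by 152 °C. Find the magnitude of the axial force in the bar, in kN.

Free thermal expansion of the whole bar: Σ αᵢΔT Lᵢ = 10.6×10⁻⁶×152×700 + 24×10⁻⁶×152×775 + 16.3×10⁻⁶×152×380 = 4.897 mm.
The rigid supports impose zero overall length change; the single axial force P common to all segments must satisfy P Σ Lᵢ/(AᵢEᵢ) = δ_free.
The series flexibility is Σ Lᵢ/(AᵢEᵢ) = 700/(1200×34×10³) + 775/(2075×70×10³) + 380/(1675×122×10³) = 2.435×10⁻⁵ mm/N.
So P = 4.897 / 2.435×10⁻⁵ = 201.1 kN, compressive.

P ≈ 201 kN (compressive)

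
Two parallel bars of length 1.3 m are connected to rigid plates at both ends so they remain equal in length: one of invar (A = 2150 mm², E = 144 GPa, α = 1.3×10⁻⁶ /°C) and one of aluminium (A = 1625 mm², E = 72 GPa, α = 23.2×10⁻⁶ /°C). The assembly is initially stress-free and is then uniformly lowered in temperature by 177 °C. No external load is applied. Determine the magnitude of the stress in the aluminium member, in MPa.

Both members must finish at the same length. With the larger α, the aluminium tends to over-contract; the plates restrain it, putting the aluminium in tension and the invar in compression. With no external load the two internal forces are equal and opposite, magnitude P.
Compatibility of the two members (thermal + elastic change equal): (α₁ − α₂)ΔT = P·[1/(A₁E₁) + 1/(A₂E₂)].
|α₁ − α₂|·ΔT = 21.9×10⁻⁶ × 177 = 0.003876.
1/(A₁E₁) + 1/(A₂E₂) = 1/(2150×144×10³) + 1/(1625×72×10³) = 1.178×10⁻⁸ N⁻¹.
So P = 0.003876 / 1.178×10⁻⁸ = 329.1 kN.
σ_{aluminium} = P/A₂ = 329100/1625 = 202.5 MPa, tensile.

σ ≈ 203 MPa (tensile)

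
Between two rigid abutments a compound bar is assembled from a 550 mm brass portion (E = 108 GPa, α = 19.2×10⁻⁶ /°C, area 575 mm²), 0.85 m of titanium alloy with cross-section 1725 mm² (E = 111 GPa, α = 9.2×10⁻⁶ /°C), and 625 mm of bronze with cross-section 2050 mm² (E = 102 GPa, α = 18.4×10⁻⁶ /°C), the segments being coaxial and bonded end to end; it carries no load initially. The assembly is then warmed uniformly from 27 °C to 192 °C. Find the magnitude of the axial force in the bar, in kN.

P ≈ 303 kN (compressive)

If the supports were absent, the total length change would be Σ αᵢΔT Lᵢ = 19.2×10⁻⁶×165×550 + 9.2×10⁻⁶×165×850 + 18.4×10⁻⁶×165×625 = 4.93 mm.
The rigid supports impose zero overall length change; the single axial force P common to all segments must satisfy P Σ Lᵢ/(AᵢEᵢ) = δ_free.
The series flexibility is Σ Lᵢ/(AᵢEᵢ) = 550/(575×108×10³) + 850/(1725×111×10³) + 625/(2050×102×10³) = 1.628×10⁻⁵ mm/N.
P = 4.93 / 1.628×10⁻⁵ = 302700 N = 302.7 kN, compressive.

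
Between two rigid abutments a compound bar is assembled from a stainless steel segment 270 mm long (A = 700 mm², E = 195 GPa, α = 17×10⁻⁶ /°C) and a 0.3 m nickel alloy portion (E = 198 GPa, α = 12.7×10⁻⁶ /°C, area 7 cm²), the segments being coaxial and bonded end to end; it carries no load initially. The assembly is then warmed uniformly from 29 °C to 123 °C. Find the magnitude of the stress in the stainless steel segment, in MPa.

σ ≈ 272 MPa (compressive)

If the supports were absent, the total length change would be Σ αᵢΔT Lᵢ = 17×10⁻⁶×94×270 + 12.7×10⁻⁶×94×300 = 0.7896 mm.
Since the ends are fixed, an axial force P builds up, equal in every segment, with P · Σ Lᵢ/(AᵢEᵢ) = δ_free.
The series flexibility is Σ Lᵢ/(AᵢEᵢ) = 270/(700×195×10³) + 300/(700×198×10³) = 4.143×10⁻⁶ mm/N.
P = 0.7896 / 4.143×10⁻⁶ = 190600 N = 190.6 kN, compressive.
σ_{stainless steel} = P / A = 190600 / 700 = 272.3 MPa.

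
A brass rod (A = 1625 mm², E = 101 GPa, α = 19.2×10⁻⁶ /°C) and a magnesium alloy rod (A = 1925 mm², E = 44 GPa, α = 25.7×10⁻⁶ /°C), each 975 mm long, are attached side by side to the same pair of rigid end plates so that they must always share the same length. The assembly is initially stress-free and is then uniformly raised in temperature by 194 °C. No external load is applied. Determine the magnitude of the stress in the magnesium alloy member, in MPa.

σ ≈ 36.6 MPa (compressive)

The magnesium alloy has the larger α, so on heating it would change length more than the brass if both were free. The rigid plates force a common final length, so the magnesium alloy is put into compression and the brass into tension, with equal and opposite forces P (no external load).
Setting the final lengths equal and cancelling L: (α₁ − α₂)ΔT = P/(A₁E₁) + P/(A₂E₂).
|α₁ − α₂|·ΔT = 6.5×10⁻⁶ × 194 = 0.001261.
1/(A₁E₁) + 1/(A₂E₂) = 1/(1625×101×10³) + 1/(1925×44×10³) = 1.79×10⁻⁸ N⁻¹.
So P = 0.001261 / 1.79×10⁻⁸ = 70.45 kN.
σ_{magnesium alloy} = P/A₂ = 70450/1925 = 36.6 MPa, compressive.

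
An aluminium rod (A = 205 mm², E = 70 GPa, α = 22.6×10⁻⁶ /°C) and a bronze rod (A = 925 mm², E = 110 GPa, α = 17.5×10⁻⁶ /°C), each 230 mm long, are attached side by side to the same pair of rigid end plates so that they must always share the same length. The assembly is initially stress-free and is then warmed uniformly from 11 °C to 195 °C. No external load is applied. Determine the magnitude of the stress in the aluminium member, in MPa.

Both members must finish at the same length. With the larger α, the aluminium tends to over-expand; the plates restrain it, putting the aluminium in compression and the bronze in tension. With no external load the two internal forces are equal and opposite, magnitude P.
Compatibility of the two members (thermal + elastic change equal): (α₁ − α₂)ΔT = P·[1/(A₁E₁) + 1/(A₂E₂)].
|α₁ − α₂|·ΔT = 5.1×10⁻⁶ × 184 = 0.0009384.
1/(A₁E₁) + 1/(A₂E₂) = 1/(205×70×10³) + 1/(925×110×10³) = 7.951×10⁻⁸ N⁻¹.
So P = 0.0009384 / 7.951×10⁻⁸ = 11.8 kN.
σ_{aluminium} = P/A₁ = 11800/205 = 57.57 MPa, compressive.

σ ≈ 57.6 MPa (compressive)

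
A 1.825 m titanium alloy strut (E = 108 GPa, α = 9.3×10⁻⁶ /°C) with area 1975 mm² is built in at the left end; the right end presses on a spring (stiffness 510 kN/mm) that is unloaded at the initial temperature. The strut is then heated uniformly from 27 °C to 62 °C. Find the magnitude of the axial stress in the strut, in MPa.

σ ≈ 28.6 MPa (compressive)

Free thermal expansion: δ_free = αΔT L = 9.3×10⁻⁶ × 35 × 1825 = 0.594 mm.
Let P be the compressive force at the spring. The strut shortens elastically by PL/(AE) and the spring compresses by P/k; together these equal δ_free.
So P = δ_free / [L/(AE) + 1/k] = 0.594 / [ 1825/(1975×108×10³) + 1/(510×10³) ].
P = 0.594 / 1.052×10⁻⁵ = 56480 N.
σ = P/A = 56480/1975 = 28.6 MPa.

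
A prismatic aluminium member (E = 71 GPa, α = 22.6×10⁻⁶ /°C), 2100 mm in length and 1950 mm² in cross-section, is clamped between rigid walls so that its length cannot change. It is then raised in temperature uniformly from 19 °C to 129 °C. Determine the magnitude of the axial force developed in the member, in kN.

P ≈ 344 kN (compressive)

With zero net strain, σ = E·αΔT = 71 GPa × 22.6×10⁻⁶ × 110 = 176.5 MPa.
P = AEαΔT = 1950 × 71×10³ × 22.6×10⁻⁶ × 110 = 344.2 kN (compressive).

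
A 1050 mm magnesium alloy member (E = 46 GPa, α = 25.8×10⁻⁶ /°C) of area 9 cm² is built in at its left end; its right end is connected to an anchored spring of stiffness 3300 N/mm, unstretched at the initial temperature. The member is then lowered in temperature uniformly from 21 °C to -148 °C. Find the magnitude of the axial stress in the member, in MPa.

σ ≈ 15.5 MPa (tensile)

Free thermal contraction: δ_free = αΔT L = 25.8×10⁻⁶ × 169 × 1050 = 4.578 mm.
With a force P in the spring, the elastic change of the member is PL/(AE) and that of the spring is P/k; compatibility requires their sum to equal δ_free.
So P = δ_free / [L/(AE) + 1/k] = 4.578 / [ 1050/(900×46×10³) + 1/(3300) ].
P = 4.578 / 0.0003284 = 13940 N.
σ = P/A = 13940/900 = 15.49 MPa.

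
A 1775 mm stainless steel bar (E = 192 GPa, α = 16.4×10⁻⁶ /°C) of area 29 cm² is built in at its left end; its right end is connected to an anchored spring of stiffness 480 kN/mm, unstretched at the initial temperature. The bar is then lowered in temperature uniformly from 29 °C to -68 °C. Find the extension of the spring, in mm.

δ ≈ 1.12 mm

The unrestrained thermal change is αΔT L = 16.4×10⁻⁶ × 97 × 1775 = 2.824 mm.
With a force P in the spring, the elastic change of the bar is PL/(AE) and that of the spring is P/k; compatibility requires their sum to equal δ_free.
So P = δ_free / [L/(AE) + 1/k] = 2.824 / [ 1775/(2900×192×10³) + 1/(480×10³) ].
P = 2.824 / 5.271×10⁻⁶ = 535700 N.
Spring extension = P/k = 535700/(480×10³) = 1.116 mm.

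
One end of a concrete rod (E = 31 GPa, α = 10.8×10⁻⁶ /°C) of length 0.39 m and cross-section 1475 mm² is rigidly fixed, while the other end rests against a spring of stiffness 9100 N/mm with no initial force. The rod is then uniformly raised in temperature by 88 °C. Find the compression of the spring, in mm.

δ ≈ 0.344 mm

If the spring were absent the rod would lengthen by αΔT L = 10.8×10⁻⁶ × 88 × 390 = 0.3707 mm.
With a force P in the spring, the elastic change of the rod is PL/(AE) and that of the spring is P/k; compatibility requires their sum to equal δ_free.
So P = δ_free / [L/(AE) + 1/k] = 0.3707 / [ 390/(1475×31×10³) + 1/(9100) ].
P = 0.3707 / 0.0001184 = 3130 N.
Spring compression = P/k = 3130/(9100) = 0.344 mm.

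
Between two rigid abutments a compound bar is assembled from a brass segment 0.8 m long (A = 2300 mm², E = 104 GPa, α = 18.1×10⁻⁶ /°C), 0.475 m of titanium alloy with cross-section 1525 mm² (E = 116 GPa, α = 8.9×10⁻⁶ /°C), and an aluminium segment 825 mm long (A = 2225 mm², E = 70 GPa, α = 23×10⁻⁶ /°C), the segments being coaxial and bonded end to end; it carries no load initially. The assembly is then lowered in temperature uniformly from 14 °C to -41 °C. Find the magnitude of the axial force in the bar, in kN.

With the walls removed the bar would change length by δ_free = Σ αᵢΔT Lᵢ = 18.1×10⁻⁶×55×800 + 8.9×10⁻⁶×55×475 + 23×10⁻⁶×55×825 = 2.073 mm.
The walls prevent any net length change, so an axial force P (same in every segment) develops. Compatibility: P · Σ Lᵢ/(AᵢEᵢ) = δ_free.
The series flexibility is Σ Lᵢ/(AᵢEᵢ) = 800/(2300×104×10³) + 475/(1525×116×10³) + 825/(2225×70×10³) = 1.133×10⁻⁵ mm/N.
Hence P = δ_free / Σ(L/AE) = 2.073/1.133×10⁻⁵ = 183 kN (tensile).

P ≈ 183 kN (tensile)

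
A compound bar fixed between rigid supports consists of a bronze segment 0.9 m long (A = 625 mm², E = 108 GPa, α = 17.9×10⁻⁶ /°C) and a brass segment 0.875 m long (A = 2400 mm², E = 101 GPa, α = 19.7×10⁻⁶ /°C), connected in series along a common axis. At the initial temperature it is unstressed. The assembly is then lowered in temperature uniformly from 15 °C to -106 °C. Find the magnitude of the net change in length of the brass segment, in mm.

With the walls removed the bar would change length by δ_free = Σ αᵢΔT Lᵢ = 17.9×10⁻⁶×121×900 + 19.7×10⁻⁶×121×875 = 4.035 mm.
The rigid supports impose zero overall length change; the single axial force P common to all segments must satisfy P Σ Lᵢ/(AᵢEᵢ) = δ_free.
The series flexibility is Σ Lᵢ/(AᵢEᵢ) = 900/(625×108×10³) + 875/(2400×101×10³) = 1.694×10⁻⁵ mm/N.
Hence P = δ_free / Σ(L/AE) = 4.035/1.694×10⁻⁵ = 238.2 kN (tensile).
For the brass segment, free thermal change = 19.7×10⁻⁶×121×875 = 2.086 mm and elastic change from P = 238200×875/(2400×101×10³) = 0.8597 mm; these oppose, so the net change is 1.23 mm (segment shortens).

|ΔL| ≈ 1.23 mm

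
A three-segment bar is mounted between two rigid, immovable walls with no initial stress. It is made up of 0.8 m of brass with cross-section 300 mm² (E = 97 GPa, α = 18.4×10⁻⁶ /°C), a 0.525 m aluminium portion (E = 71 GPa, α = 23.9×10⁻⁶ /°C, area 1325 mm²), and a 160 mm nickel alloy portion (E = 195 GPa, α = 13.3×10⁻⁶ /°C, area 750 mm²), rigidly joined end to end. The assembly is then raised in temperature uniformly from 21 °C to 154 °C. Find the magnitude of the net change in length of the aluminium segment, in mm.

Free thermal expansion of the whole bar: Σ αᵢΔT Lᵢ = 18.4×10⁻⁶×133×800 + 23.9×10⁻⁶×133×525 + 13.3×10⁻⁶×133×160 = 3.91 mm.
The walls prevent any net length change, so an axial force P (same in every segment) develops. Compatibility: P · Σ Lᵢ/(AᵢEᵢ) = δ_free.
Σ Lᵢ/(AᵢEᵢ) = 800/(300×97×10³) + 525/(1325×71×10³) + 160/(750×195×10³) = 3.417×10⁻⁵ mm/N.
P = 3.91 / 3.417×10⁻⁵ = 114400 N = 114.4 kN, compressive.
For the aluminium segment, free thermal change = 23.9×10⁻⁶×133×525 = 1.669 mm and elastic change from P = 114400×525/(1325×71×10³) = 0.6386 mm; these oppose, so the net change is 1.03 mm (segment lengthens).

|ΔL| ≈ 1.03 mm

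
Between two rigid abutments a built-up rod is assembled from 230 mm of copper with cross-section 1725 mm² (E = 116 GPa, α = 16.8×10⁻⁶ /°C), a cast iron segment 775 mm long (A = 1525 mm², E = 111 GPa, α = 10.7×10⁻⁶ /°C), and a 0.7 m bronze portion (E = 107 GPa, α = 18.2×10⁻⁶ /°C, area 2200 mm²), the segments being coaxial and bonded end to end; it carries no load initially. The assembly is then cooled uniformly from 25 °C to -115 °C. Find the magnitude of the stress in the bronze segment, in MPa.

σ ≈ 182 MPa (tensile)

If the supports were absent, the total length change would be Σ αᵢΔT Lᵢ = 16.8×10⁻⁶×140×230 + 10.7×10⁻⁶×140×775 + 18.2×10⁻⁶×140×700 = 3.486 mm.
Since the ends are fixed, an axial force P builds up, equal in every segment, with P · Σ Lᵢ/(AᵢEᵢ) = δ_free.
The series flexibility is Σ Lᵢ/(AᵢEᵢ) = 230/(1725×116×10³) + 775/(1525×111×10³) + 700/(2200×107×10³) = 8.701×10⁻⁶ mm/N.
P = 3.486 / 8.701×10⁻⁶ = 400600 N = 400.6 kN, tensile.
σ_{bronze} = P / A = 400600 / 2200 = 182.1 MPa.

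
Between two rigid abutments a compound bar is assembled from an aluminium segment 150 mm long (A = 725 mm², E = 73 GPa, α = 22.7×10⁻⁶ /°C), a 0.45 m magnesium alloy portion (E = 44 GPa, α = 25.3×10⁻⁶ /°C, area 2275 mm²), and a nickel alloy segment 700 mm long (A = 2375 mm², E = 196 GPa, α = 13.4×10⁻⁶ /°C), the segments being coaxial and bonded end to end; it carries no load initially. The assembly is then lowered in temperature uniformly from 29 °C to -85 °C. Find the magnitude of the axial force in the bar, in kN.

P ≈ 312 kN (tensile)

With the walls removed the bar would change length by δ_free = Σ αᵢΔT Lᵢ = 22.7×10⁻⁶×114×150 + 25.3×10⁻⁶×114×450 + 13.4×10⁻⁶×114×700 = 2.755 mm.
The rigid supports impose zero overall length change; the single axial force P common to all segments must satisfy P Σ Lᵢ/(AᵢEᵢ) = δ_free.
Σ Lᵢ/(AᵢEᵢ) = 150/(725×73×10³) + 450/(2275×44×10³) + 700/(2375×196×10³) = 8.833×10⁻⁶ mm/N.
So P = 2.755 / 8.833×10⁻⁶ = 311.9 kN, tensile.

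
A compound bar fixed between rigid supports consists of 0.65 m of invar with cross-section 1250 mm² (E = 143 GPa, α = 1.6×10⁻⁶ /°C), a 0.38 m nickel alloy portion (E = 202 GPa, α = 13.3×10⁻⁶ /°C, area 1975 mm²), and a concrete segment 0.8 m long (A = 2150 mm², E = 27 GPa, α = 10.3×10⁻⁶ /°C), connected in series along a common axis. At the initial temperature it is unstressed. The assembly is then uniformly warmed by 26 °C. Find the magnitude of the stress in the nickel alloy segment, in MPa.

σ ≈ 10.3 MPa (compressive)

Free thermal expansion of the whole bar: Σ αᵢΔT Lᵢ = 1.6×10⁻⁶×26×650 + 13.3×10⁻⁶×26×380 + 10.3×10⁻⁶×26×800 = 0.3727 mm.
The walls prevent any net length change, so an axial force P (same in every segment) develops. Compatibility: P · Σ Lᵢ/(AᵢEᵢ) = δ_free.
Σ Lᵢ/(AᵢEᵢ) = 650/(1250×143×10³) + 380/(1975×202×10³) + 800/(2150×27×10³) = 1.837×10⁻⁵ mm/N.
Hence P = δ_free / Σ(L/AE) = 0.3727/1.837×10⁻⁵ = 20.29 kN (compressive).
σ_{nickel alloy} = P / A = 20290 / 1975 = 10.27 MPa.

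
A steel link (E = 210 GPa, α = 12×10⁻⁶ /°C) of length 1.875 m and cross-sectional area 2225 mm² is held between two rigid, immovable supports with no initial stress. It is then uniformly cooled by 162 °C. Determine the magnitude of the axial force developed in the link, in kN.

Full restraint means ε = 0, so the stress is σ = EαΔT = 210×10³ × 12×10⁻⁶ × 162 = 408.2 MPa.
Axial force P = σA = 408.2 × 2225 = 908300 N = 908.3 kN, tensile.

P ≈ 908 kN (tensile)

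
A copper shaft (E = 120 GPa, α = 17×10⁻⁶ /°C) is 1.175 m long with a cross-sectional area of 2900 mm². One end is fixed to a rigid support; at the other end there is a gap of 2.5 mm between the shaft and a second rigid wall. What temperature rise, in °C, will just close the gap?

ΔT ≈ 125 °C

Contact occurs when the free expansion equals the gap: αΔT L = 2.5 mm.
So ΔT = g/(αL) = 2.5/(17×10⁻⁶ × 1175) = 125.2 °C.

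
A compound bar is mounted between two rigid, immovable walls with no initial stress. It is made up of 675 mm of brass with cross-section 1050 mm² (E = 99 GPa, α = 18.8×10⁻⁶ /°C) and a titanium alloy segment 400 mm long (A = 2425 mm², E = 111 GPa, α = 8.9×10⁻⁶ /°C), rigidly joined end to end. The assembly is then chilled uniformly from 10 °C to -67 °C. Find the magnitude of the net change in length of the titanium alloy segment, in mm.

|ΔL| ≈ 0.0411 mm

With the walls removed the bar would change length by δ_free = Σ αᵢΔT Lᵢ = 18.8×10⁻⁶×77×675 + 8.9×10⁻⁶×77×400 = 1.251 mm.
The walls prevent any net length change, so an axial force P (same in every segment) develops. Compatibility: P · Σ Lᵢ/(AᵢEᵢ) = δ_free.
The series flexibility is Σ Lᵢ/(AᵢEᵢ) = 675/(1050×99×10³) + 400/(2425×111×10³) = 7.98×10⁻⁶ mm/N.
P = 1.251 / 7.98×10⁻⁶ = 156800 N = 156.8 kN, tensile.
For the titanium alloy segment, free thermal change = 8.9×10⁻⁶×77×400 = 0.2741 mm and elastic change from P = 156800×400/(2425×111×10³) = 0.233 mm; these oppose, so the net change is 0.0411 mm (segment shortens).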